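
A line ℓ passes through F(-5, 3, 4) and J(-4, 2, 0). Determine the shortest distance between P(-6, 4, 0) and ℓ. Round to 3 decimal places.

2.667

A direction vector for ℓ is J − F = (1, -1, -4).
Taking (-5, 3, 4) on ℓ with direction v = (1, -1, -4): w = P − (-5, 3, 4) = (-1, 1, -4), and w × v = (-8, -8, 0).
Distance = |w × v| / |v| = √128 / √18 ≈ 2.667.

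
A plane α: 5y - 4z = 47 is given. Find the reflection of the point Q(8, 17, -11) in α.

(8, -3, 5)

λ = (n·Q − d)/|n|² = (129 − 47)/41 = 2.
Reflection = Q − 2λn = (8, 17, -11) − 4·(0, 5, -4) = (8, -3, 5).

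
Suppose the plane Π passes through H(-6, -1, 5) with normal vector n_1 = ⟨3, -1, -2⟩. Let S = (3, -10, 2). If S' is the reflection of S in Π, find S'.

(-15, -4, 14)

Π: n_1·r = n_1·H gives 3x - y - 2z = -27.
λ = (n·S − d)/|n|² = (15 − (-27))/14 = 3.
Reflection = S − 2λn = (3, -10, 2) − 6·(3, -1, -2) = (-15, -4, 14).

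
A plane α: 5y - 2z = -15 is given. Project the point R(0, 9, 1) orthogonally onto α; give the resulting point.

(0, -1, 5)

Foot = R − λn with λ = (n·R − d)/|n|² = (43 − (-15))/29 = 2.
Foot = (0, 9, 1) − 2·(0, 5, -2) = (0, -1, 5).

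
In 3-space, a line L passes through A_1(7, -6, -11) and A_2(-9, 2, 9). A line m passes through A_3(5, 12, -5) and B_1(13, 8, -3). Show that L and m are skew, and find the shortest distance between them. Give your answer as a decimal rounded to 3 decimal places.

15.205

A direction vector for L is A_2 − A_1 = (-16, 8, 20).
A direction vector for m is B_1 − A_3 = (8, -4, 2).
Common perpendicular direction n = (-16, 8, 20) × (8, -4, 2) = (96, 192, 0).
With w = (5, 12, -5) − (7, -6, -11) = (-2, 18, 6), w · n = 3264.
Since n ≠ 0 the lines are not parallel, and w · n = 3264 ≠ 0 so they do not intersect; hence they are skew.
Distance = |w · n| / |n| = |3264| / √46080 ≈ 15.205.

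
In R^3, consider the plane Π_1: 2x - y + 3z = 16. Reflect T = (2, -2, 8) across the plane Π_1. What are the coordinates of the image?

λ = (n·T − d)/|n|² = (30 − 16)/14 = 1.
Reflection = T − 2λn = (2, -2, 8) − 2·(2, -1, 3) = (-2, 0, 2).

(-2, 0, 2)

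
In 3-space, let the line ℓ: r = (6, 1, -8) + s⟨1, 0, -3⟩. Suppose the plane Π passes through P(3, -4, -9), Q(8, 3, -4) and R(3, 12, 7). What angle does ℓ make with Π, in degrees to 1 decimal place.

34.0

PQ = (5, 7, 5), PR = (0, 16, 16); a normal to Π is PQ × PR = (32, -80, 80).
Using P: Π has equation 32x - 80y + 80z = -304.
sin θ = |n·v| / (|n||v|) = |-208| / (√13824 · √10) = 0.55943.
θ ≈ 34.0°.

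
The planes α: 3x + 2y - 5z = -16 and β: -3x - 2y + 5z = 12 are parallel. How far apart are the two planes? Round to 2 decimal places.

Rescale β by 1/(-1): 3x + 2y - 5z = -12. Then distance = |-16 − (-12)| / √38 ≈ 0.65.

0.65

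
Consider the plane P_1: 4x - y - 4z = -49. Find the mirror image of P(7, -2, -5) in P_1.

(-17, 4, 19)

λ = (n·P − d)/|n|² = (50 − (-49))/33 = 3.
Reflection = P − 2λn = (7, -2, -5) − 6·(4, -1, -4) = (-17, 4, 19).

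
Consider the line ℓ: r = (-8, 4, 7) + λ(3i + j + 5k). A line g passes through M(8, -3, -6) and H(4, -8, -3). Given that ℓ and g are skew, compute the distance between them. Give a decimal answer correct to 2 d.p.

19.00

A direction vector for g is H − M = (-4, -5, 3).
Common perpendicular direction n = (3, 1, 5) × (-4, -5, 3) = (28, -29, -11).
With w = (8, -3, -6) − (-8, 4, 7) = (16, -7, -13), w · n = 794.
Distance = |w · n| / |n| = |794| / √1746 ≈ 19.00.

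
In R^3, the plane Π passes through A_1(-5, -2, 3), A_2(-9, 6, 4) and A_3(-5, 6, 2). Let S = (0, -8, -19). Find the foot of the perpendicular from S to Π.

A_1A_2 = (-4, 8, 1), A_1A_3 = (0, 8, -1); a normal to Π is A_1A_2 × A_1A_3 = (-16, -4, -32).
Using A_1: Π has equation -16x - 4y - 32z = -8.
Foot = S − λn with λ = (n·S − d)/|n|² = (640 − (-8))/1296 = 1/2.
Foot = (0, -8, -19) − (1/2)·(-16, -4, -32) = (8, -6, -3).

(8, -6, -3)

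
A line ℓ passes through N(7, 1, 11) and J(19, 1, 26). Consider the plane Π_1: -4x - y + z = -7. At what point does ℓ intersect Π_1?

A direction vector for ℓ is J − N = (12, 0, 15).
Substitute r = (7, 1, 11) + t(12, 0, 15) into the plane: -18 + (-33)t = -7, so t = -1/3.
Intersection: (7, 1, 11) + (-1/3)·(12, 0, 15) = (3, 1, 6).

(3, 1, 6)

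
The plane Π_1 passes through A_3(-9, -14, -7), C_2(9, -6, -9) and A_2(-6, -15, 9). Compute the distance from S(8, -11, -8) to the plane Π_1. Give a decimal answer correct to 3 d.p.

A_3C_2 = (18, 8, -2), A_3A_2 = (3, -1, 16); a normal to Π_1 is A_3C_2 × A_3A_2 = (126, -294, -42).
Using A_3: Π_1 has equation 126x - 294y - 42z = 3276.
n·S − d = (126)·(8) + (-294)·(-11) + (-42)·(-8) − 3276 = 1302; |n| = √104076.
Distance = |1302| / √104076 = 1302/√104076 ≈ 4.036.

4.036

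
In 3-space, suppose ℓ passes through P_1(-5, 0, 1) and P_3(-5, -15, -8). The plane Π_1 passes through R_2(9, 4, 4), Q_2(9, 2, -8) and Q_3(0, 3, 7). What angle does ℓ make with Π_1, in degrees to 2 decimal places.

48.69

A direction vector for ℓ is P_3 − P_1 = (0, -15, -9).
R_2Q_2 = (0, -2, -12), R_2Q_3 = (-9, -1, 3); a normal to Π_1 is R_2Q_2 × R_2Q_3 = (-18, 108, -18).
Using R_2: Π_1 has equation -18x + 108y - 18z = 198.
sin θ = |n·v| / (|n||v|) = |-1458| / (√12312 · √306) = 0.75116.
θ ≈ 48.69°.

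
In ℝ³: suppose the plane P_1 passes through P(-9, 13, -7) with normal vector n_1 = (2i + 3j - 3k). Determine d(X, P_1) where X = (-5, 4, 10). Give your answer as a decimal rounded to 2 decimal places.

14.92

P_1: n_1·r = n_1·P gives 2x + 3y - 3z = 42.
n·X − d = (2)·(-5) + (3)·(4) + (-3)·(10) − 42 = -70; |n| = √22.
Distance = |-70| / √22 = 70/√22 ≈ 14.92.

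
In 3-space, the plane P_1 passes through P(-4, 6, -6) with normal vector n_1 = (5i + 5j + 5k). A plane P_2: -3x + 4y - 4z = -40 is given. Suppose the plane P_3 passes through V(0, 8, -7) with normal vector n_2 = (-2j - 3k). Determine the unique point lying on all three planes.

P_1: n_1·r = n_1·P gives 5x + 5y + 5z = -20.
P_3: n_2·r = n_2·V gives -2y - 3z = 5.
Solving the 3×3 linear system 5x + 5y + 5z = -20, -3x + 4y - 4z = -40, -2y - 3z = 5 (e.g. by elimination or Cramer's rule, determinant = -115) gives (0, -7, 3).

(0, -7, 3)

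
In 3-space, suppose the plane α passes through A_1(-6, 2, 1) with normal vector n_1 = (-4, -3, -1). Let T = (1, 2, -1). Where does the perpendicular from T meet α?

(-3, -1, -2)

α: n_1·r = n_1·A_1 gives -4x - 3y - z = 17.
Foot = T − λn with λ = (n·T − d)/|n|² = (-9 − 17)/26 = -1.
Foot = (1, 2, -1) − (-1)·(-4, -3, -1) = (-3, -1, -2).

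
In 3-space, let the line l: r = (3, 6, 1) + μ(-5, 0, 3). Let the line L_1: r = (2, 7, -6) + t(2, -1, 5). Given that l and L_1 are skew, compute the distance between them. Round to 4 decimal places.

Common perpendicular direction n = (-5, 0, 3) × (2, -1, 5) = (3, 31, 5).
With w = (2, 7, -6) − (3, 6, 1) = (-1, 1, -7), w · n = -7.
Distance = |w · n| / |n| = |-7| / √995 ≈ 0.2219.

0.2219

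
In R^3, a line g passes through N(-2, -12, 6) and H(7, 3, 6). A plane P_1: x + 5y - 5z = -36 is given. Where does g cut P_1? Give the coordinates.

A direction vector for g is H − N = (9, 15, 0).
Substitute r = (-2, -12, 6) + t(9, 15, 0) into the plane: -92 + 84t = -36, so t = 2/3.
Intersection: (-2, -12, 6) + (2/3)·(9, 15, 0) = (4, -2, 6).

(4, -2, 6)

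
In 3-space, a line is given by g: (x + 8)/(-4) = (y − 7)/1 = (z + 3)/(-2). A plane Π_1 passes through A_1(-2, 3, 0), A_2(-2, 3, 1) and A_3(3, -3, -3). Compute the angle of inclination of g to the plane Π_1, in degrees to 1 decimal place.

g has direction (-4, 1, -2) through (-8, 7, -3).
A_1A_2 = (0, 0, 1), A_1A_3 = (5, -6, -3); a normal to Π_1 is A_1A_2 × A_1A_3 = (6, 5, 0).
Using A_1: Π_1 has equation 6x + 5y = 3.
sin θ = |n·v| / (|n||v|) = |-19| / (√61 · √21) = 0.53086.
θ ≈ 32.1°.

32.1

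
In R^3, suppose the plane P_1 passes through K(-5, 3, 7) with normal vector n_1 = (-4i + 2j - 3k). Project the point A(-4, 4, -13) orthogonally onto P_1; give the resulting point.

(4, 0, -7)

P_1: n_1·r = n_1·K gives -4x + 2y - 3z = 5.
Foot = A − λn with λ = (n·A − d)/|n|² = (63 − 5)/29 = 2.
Foot = (-4, 4, -13) − 2·(-4, 2, -3) = (4, 0, -7).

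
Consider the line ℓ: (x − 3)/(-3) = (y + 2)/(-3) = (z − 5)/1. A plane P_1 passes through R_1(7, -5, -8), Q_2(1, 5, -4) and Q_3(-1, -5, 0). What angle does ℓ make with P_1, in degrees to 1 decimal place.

24.7

ℓ has direction (-3, -3, 1) through (3, -2, 5).
R_1Q_2 = (-6, 10, 4), R_1Q_3 = (-8, 0, 8); a normal to P_1 is R_1Q_2 × R_1Q_3 = (80, 16, 80).
Using R_1: P_1 has equation 80x + 16y + 80z = -160.
sin θ = |n·v| / (|n||v|) = |-208| / (√13056 · √19) = 0.41762.
θ ≈ 24.7°.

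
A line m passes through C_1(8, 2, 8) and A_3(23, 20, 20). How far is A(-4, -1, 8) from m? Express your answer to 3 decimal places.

8.602

A direction vector for m is A_3 − C_1 = (15, 18, 12).
Taking (8, 2, 8) on m with direction v = (15, 18, 12): w = A − (8, 2, 8) = (-12, -3, 0), and w × v = (-36, 144, -171).
Distance = |w × v| / |v| = √51273 / √693 ≈ 8.602.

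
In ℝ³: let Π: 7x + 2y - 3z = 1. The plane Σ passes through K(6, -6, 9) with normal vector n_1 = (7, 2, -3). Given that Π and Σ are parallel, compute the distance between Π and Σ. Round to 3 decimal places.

0.254

Σ: n_1·r = n_1·K gives 7x + 2y - 3z = 3.
Same normal n = (7, 2, -3) with |n| = √62; distance = |1 − 3| / |n| = 2/√62 ≈ 0.254.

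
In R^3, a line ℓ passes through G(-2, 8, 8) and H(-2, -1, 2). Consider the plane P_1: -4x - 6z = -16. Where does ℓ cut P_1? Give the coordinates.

A direction vector for ℓ is H − G = (0, -9, -6).
Substitute r = (-2, 8, 8) + t(0, -9, -6) into the plane: -40 + 36t = -16, so t = 2/3.
Intersection: (-2, 8, 8) + (2/3)·(0, -9, -6) = (-2, 2, 4).

(-2, 2, 4)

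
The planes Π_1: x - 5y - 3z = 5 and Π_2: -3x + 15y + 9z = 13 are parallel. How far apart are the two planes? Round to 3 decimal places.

Rescale Π_2 by 1/(-3): x - 5y - 3z = -13/3. Then distance = |5 − (-13/3)| / √35 ≈ 1.578.

1.578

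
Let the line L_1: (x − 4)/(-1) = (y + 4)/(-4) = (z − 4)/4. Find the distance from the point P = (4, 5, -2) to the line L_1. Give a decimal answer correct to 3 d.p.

2.812

L_1 has direction (-1, -4, 4) through (4, -4, 4).
Taking (4, -4, 4) on L_1 with direction v = (-1, -4, 4): w = P − (4, -4, 4) = (0, 9, -6), and w × v = (12, 6, 9).
Distance = |w × v| / |v| = √261 / √33 ≈ 2.812.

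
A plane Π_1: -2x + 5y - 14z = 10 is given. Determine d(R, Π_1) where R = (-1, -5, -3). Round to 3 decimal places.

0.600

n·R − d = (-2)·(-1) + (5)·(-5) + (-14)·(-3) − 10 = 9; |n| = √225.
Distance = |9| / √225 = 9/√225 ≈ 0.600.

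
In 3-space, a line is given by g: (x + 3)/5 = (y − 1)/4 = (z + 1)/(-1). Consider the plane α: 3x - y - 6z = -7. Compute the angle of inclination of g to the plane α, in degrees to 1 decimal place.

22.8

g has direction (5, 4, -1) through (-3, 1, -1).
sin θ = |n·v| / (|n||v|) = |17| / (√46 · √42) = 0.38676.
θ ≈ 22.8°.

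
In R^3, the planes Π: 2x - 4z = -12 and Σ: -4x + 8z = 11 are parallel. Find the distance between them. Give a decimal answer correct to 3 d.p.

Rescale Σ by 1/(-2): 2x - 4z = -11/2. Then distance = |-12 − (-11/2)| / √20 ≈ 1.453.

1.453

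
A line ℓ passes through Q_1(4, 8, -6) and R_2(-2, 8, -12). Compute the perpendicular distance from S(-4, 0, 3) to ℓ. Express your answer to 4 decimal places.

14.4395

A direction vector for ℓ is R_2 − Q_1 = (-6, 0, -6).
Taking (4, 8, -6) on ℓ with direction v = (-6, 0, -6): w = S − (4, 8, -6) = (-8, -8, 9), and w × v = (48, -102, -48).
Distance = |w × v| / |v| = √15012 / √72 ≈ 14.4395.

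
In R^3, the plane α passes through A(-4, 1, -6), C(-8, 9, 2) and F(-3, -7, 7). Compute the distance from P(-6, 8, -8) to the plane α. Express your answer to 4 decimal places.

AC = (-4, 8, 8), AF = (1, -8, 13); a normal to α is AC × AF = (168, 60, 24).
Using A: α has equation 168x + 60y + 24z = -756.
n·P − d = (168)·(-6) + (60)·(8) + (24)·(-8) − (-756) = 36; |n| = √32400.
Distance = |36| / √32400 = 36/√32400 ≈ 0.2000.

0.2000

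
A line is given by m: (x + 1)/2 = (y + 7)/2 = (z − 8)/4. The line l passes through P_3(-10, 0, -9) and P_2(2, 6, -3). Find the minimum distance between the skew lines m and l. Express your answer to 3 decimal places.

14.171

m has direction (2, 2, 4) through (-1, -7, 8).
A direction vector for l is P_2 − P_3 = (12, 6, 6).
Common perpendicular direction n = (2, 2, 4) × (12, 6, 6) = (-12, 36, -12).
With w = (-10, 0, -9) − (-1, -7, 8) = (-9, 7, -17), w · n = 564.
Distance = |w · n| / |n| = |564| / √1584 ≈ 14.171.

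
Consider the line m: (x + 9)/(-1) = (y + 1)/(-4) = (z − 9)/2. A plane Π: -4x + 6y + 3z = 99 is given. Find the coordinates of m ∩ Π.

(-6, 11, 3)

m has direction (-1, -4, 2) through (-9, -1, 9).
Substitute r = (-9, -1, 9) + t(-1, -4, 2) into the plane: 57 + (-14)t = 99, so t = -3.
Intersection: (-9, -1, 9) + (-3)·(-1, -4, 2) = (-6, 11, 3).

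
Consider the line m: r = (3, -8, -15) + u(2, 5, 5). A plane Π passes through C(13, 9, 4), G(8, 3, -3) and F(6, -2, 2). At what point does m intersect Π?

(7, 2, -5)

CG = (-5, -6, -7), CF = (-7, -11, -2); a normal to Π is CG × CF = (-65, 39, 13).
Using C: Π has equation -65x + 39y + 13z = -442.
Substitute r = (3, -8, -15) + t(2, 5, 5) into the plane: -702 + 130t = -442, so t = 2.
Intersection: (3, -8, -15) + 2·(2, 5, 5) = (7, 2, -5).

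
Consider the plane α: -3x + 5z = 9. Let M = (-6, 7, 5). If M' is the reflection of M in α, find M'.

λ = (n·M − d)/|n|² = (43 − 9)/34 = 1.
Reflection = M − 2λn = (-6, 7, 5) − 2·(-3, 0, 5) = (0, 7, -5).

(0, 7, -5)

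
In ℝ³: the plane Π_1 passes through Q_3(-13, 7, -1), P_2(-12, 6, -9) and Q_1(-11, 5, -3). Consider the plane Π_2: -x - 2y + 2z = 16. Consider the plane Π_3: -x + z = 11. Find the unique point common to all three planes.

Q_3P_2 = (1, -1, -8), Q_3Q_1 = (2, -2, -2); a normal to Π_1 is Q_3P_2 × Q_3Q_1 = (-14, -14, 0).
Using Q_3: Π_1 has equation -14x - 14y = 84.
Solving the 3×3 linear system -14x - 14y = 84, -x - 2y + 2z = 16, -x + z = 11 (e.g. by elimination or Cramer's rule, determinant = 42) gives (-6, 0, 5).

(-6, 0, 5)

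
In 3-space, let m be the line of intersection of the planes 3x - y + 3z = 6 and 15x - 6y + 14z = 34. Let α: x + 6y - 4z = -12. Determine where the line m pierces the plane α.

Direction of m: (3, -1, 3) × (15, -6, 14) = (4, 3, -3).
A point on m: solving the two plane equations with x = 6 gives (6, 0, -4).
Substitute r = (6, 0, -4) + t(4, 3, -3) into the plane: 22 + 34t = -12, so t = -1.
Intersection: (6, 0, -4) + (-1)·(4, 3, -3) = (2, -3, -1).

(2, -3, -1)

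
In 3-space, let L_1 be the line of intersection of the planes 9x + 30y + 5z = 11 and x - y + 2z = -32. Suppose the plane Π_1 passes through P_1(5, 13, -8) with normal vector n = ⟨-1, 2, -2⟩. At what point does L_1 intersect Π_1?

(-11, 5, -8)

Direction of L_1: (9, 30, 5) × (1, -1, 2) = (65, -13, -39).
A point on L_1: solving the two plane equations with x = -26 gives (-26, 8, 1).
Π_1: n·r = n·P_1 gives -x + 2y - 2z = 37.
Substitute r = (-26, 8, 1) + t(65, -13, -39) into the plane: 40 + (-13)t = 37, so t = 3/13.
Intersection: (-26, 8, 1) + (3/13)·(65, -13, -39) = (-11, 5, -8).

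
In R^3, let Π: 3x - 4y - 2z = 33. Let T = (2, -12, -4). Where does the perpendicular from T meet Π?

Foot = T − λn with λ = (n·T − d)/|n|² = (62 − 33)/29 = 1.
Foot = (2, -12, -4) − 1·(3, -4, -2) = (-1, -8, -2).

(-1, -8, -2)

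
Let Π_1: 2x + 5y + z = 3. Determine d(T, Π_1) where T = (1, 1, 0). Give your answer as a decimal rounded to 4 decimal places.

0.7303

n·T − d = (2)·(1) + (5)·(1) + (1)·(0) − 3 = 4; |n| = √30.
Distance = |4| / √30 = 4/√30 ≈ 0.7303.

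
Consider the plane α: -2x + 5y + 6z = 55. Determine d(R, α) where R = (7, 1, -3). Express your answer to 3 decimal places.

10.171

n·R − d = (-2)·(7) + (5)·(1) + (6)·(-3) − 55 = -82; |n| = √65.
Distance = |-82| / √65 = 82/√65 ≈ 10.171.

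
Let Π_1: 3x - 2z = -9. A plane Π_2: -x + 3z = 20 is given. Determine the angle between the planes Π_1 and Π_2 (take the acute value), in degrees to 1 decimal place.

37.9

cos θ = |n₁·n₂| / (|n₁||n₂|) = |-9| / (√13 · √10).
θ = arccos(0.78935) ≈ 37.9°.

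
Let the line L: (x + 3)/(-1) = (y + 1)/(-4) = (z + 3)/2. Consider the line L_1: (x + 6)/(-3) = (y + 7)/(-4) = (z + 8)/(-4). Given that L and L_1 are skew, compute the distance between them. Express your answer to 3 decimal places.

1.029

L has direction (-1, -4, 2) through (-3, -1, -3).
L_1 has direction (-3, -4, -4) through (-6, -7, -8).
Common perpendicular direction n = (-1, -4, 2) × (-3, -4, -4) = (24, -10, -8).
With w = (-6, -7, -8) − (-3, -1, -3) = (-3, -6, -5), w · n = 28.
Distance = |w · n| / |n| = |28| / √740 ≈ 1.029.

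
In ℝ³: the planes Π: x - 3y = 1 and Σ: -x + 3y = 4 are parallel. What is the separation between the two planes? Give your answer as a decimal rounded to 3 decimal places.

Rescale Σ by 1/(-1): x - 3y = -4. Then distance = |1 − (-4)| / √10 ≈ 1.581.

1.581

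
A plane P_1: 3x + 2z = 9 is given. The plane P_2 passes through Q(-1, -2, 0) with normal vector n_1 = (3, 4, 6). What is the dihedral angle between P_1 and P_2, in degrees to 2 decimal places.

41.78

P_2: n_1·r = n_1·Q gives 3x + 4y + 6z = -11.
cos θ = |n₁·n₂| / (|n₁||n₂|) = |21| / (√13 · √61).
θ = arccos(0.74573) ≈ 41.78°.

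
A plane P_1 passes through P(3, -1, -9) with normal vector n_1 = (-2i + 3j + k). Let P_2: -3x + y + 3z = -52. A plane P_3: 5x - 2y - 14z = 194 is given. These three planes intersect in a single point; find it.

(6, 2, -12)

P_1: n_1·r = n_1·P gives -2x + 3y + z = -18.
Solving the 3×3 linear system -2x + 3y + z = -18, -3x + y + 3z = -52, 5x - 2y - 14z = 194 (e.g. by elimination or Cramer's rule, determinant = -64) gives (6, 2, -12).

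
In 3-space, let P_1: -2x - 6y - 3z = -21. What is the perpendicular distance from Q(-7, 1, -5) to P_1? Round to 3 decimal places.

6.286

n·Q − d = (-2)·(-7) + (-6)·(1) + (-3)·(-5) − (-21) = 44; |n| = √49.
Distance = |44| / √49 = 44/√49 ≈ 6.286.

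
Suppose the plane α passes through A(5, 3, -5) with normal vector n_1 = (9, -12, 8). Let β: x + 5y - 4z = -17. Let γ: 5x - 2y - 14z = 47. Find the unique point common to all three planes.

(-7, -6, -5)

α: n_1·r = n_1·A gives 9x - 12y + 8z = -31.
Solving the 3×3 linear system 9x - 12y + 8z = -31, x + 5y - 4z = -17, 5x - 2y - 14z = 47 (e.g. by elimination or Cramer's rule, determinant = -846) gives (-7, -6, -5).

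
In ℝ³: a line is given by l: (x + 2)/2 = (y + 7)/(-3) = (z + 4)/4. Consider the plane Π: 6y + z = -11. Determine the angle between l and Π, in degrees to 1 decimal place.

25.3

l has direction (2, -3, 4) through (-2, -7, -4).
sin θ = |n·v| / (|n||v|) = |-14| / (√37 · √29) = 0.42739.
θ ≈ 25.3°.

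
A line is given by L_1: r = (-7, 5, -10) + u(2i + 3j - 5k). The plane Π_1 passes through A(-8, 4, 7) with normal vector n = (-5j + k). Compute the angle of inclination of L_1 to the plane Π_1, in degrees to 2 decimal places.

39.52

Π_1: n·r = n·A gives -5y + z = -13.
sin θ = |n·v| / (|n||v|) = |-20| / (√26 · √38) = 0.63628.
θ ≈ 39.52°.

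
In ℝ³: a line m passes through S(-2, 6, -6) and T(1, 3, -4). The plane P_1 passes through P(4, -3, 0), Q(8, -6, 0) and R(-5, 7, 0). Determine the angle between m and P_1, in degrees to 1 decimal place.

25.2

A direction vector for m is T − S = (3, -3, 2).
PQ = (4, -3, 0), PR = (-9, 10, 0); a normal to P_1 is PQ × PR = (0, 0, 13).
Using P: P_1 has equation 13z = 0.
sin θ = |n·v| / (|n||v|) = |26| / (√169 · √22) = 0.42640.
θ ≈ 25.2°.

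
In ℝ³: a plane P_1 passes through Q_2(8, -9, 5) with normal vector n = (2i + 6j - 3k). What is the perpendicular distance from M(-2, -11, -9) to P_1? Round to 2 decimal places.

P_1: n·r = n·Q_2 gives 2x + 6y - 3z = -53.
n·M − d = (2)·(-2) + (6)·(-11) + (-3)·(-9) − (-53) = 10; |n| = √49.
Distance = |10| / √49 = 10/√49 ≈ 1.43.

1.43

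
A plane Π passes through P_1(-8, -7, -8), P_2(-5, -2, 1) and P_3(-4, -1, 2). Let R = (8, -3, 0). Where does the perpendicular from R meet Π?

P_1P_2 = (3, 5, 9), P_1P_3 = (4, 6, 10); a normal to Π is P_1P_2 × P_1P_3 = (-4, 6, -2).
Using P_1: Π has equation -4x + 6y - 2z = 6.
Foot = R − λn with λ = (n·R − d)/|n|² = (-50 − 6)/56 = -1.
Foot = (8, -3, 0) − (-1)·(-4, 6, -2) = (4, 3, -2).

(4, 3, -2)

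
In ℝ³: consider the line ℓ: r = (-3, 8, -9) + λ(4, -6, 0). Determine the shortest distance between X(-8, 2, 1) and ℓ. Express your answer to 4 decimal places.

Taking (-3, 8, -9) on ℓ with direction v = (4, -6, 0): w = X − (-3, 8, -9) = (-5, -6, 10), and w × v = (60, 40, 54).
Distance = |w × v| / |v| = √8116 / √52 ≈ 12.4931.

12.4931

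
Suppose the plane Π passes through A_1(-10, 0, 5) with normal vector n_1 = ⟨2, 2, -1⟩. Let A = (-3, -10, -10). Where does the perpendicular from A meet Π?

Π: n_1·r = n_1·A_1 gives 2x + 2y - z = -25.
Foot = A − λn with λ = (n·A − d)/|n|² = (-16 − (-25))/9 = 1.
Foot = (-3, -10, -10) − 1·(2, 2, -1) = (-5, -12, -9).

(-5, -12, -9)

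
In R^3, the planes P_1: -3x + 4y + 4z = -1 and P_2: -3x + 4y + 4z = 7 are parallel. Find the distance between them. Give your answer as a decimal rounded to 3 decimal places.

1.249

Same normal n = (-3, 4, 4) with |n| = √41; distance = |-1 − 7| / |n| = 8/√41 ≈ 1.249.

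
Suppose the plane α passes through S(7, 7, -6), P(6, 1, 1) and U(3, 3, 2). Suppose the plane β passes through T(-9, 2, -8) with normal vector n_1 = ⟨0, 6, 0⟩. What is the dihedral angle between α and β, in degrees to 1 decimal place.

54.7

SP = (-1, -6, 7), SU = (-4, -4, 8); a normal to α is SP × SU = (-20, -20, -20).
Using S: α has equation -20x - 20y - 20z = -160.
β: n_1·r = n_1·T gives 6y = 12.
cos θ = |n₁·n₂| / (|n₁||n₂|) = |-120| / (√1200 · √36).
θ = arccos(0.57735) ≈ 54.7°.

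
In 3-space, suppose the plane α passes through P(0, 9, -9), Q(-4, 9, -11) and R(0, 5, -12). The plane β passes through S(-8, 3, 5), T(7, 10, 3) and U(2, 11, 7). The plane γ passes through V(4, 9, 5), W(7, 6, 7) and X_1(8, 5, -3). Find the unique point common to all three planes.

(12, 1, -9)

PQ = (-4, 0, -2), PR = (0, -4, -3); a normal to α is PQ × PR = (-8, -12, 16).
Using P: α has equation -8x - 12y + 16z = -252.
ST = (15, 7, -2), SU = (10, 8, 2); a normal to β is ST × SU = (30, -50, 50).
Using S: β has equation 30x - 50y + 50z = -140.
VW = (3, -3, 2), VX_1 = (4, -4, -8); a normal to γ is VW × VX_1 = (32, 32, 0).
Using V: γ has equation 32x + 32y = 416.
Solving the 3×3 linear system -8x - 12y + 16z = -252, 30x - 50y + 50z = -140, 32x + 32y = 416 (e.g. by elimination or Cramer's rule, determinant = 34560) gives (12, 1, -9).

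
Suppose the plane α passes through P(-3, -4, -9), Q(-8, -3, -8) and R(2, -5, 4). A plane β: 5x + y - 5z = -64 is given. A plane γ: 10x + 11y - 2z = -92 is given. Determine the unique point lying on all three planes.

PQ = (-5, 1, 1), PR = (5, -1, 13); a normal to α is PQ × PR = (14, 70, 0).
Using P: α has equation 14x + 70y = -322.
Solving the 3×3 linear system 14x + 70y = -322, 5x + y - 5z = -64, 10x + 11y - 2z = -92 (e.g. by elimination or Cramer's rule, determinant = -2058) gives (-3, -4, 9).

(-3, -4, 9)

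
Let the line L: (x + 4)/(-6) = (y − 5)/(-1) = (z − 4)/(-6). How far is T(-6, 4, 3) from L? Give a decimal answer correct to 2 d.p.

L has direction (-6, -1, -6) through (-4, 5, 4).
Taking (-4, 5, 4) on L with direction v = (-6, -1, -6): w = T − (-4, 5, 4) = (-2, -1, -1), and w × v = (5, -6, -4).
Distance = |w × v| / |v| = √77 / √73 ≈ 1.03.

1.03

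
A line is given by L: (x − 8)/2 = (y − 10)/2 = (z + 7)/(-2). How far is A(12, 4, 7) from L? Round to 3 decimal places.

L has direction (2, 2, -2) through (8, 10, -7).
Taking (8, 10, -7) on L with direction v = (2, 2, -2): w = A − (8, 10, -7) = (4, -6, 14), and w × v = (-16, 36, 20).
Distance = |w × v| / |v| = √1952 / √12 ≈ 12.754.

12.754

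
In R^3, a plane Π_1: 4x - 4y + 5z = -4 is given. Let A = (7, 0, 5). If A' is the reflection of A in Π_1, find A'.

λ = (n·A − d)/|n|² = (53 − (-4))/57 = 1.
Reflection = A − 2λn = (7, 0, 5) − 2·(4, -4, 5) = (-1, 8, -5).

(-1, 8, -5)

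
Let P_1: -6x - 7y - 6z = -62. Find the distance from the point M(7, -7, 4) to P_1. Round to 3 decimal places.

4.091

n·M − d = (-6)·(7) + (-7)·(-7) + (-6)·(4) − (-62) = 45; |n| = √121.
Distance = |45| / √121 = 45/√121 ≈ 4.091.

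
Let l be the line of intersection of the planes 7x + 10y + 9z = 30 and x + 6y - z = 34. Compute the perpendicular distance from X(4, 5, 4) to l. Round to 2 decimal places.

7.60

Direction of l: (7, 10, 9) × (1, 6, -1) = (-64, 16, 32).
A point on l: solving the two plane equations with x = 5 gives (5, 4, -5).
Taking (5, 4, -5) on l with direction v = (-64, 16, 32): w = X − (5, 4, -5) = (-1, 1, 9), and w × v = (-112, -544, 48).
Distance = |w × v| / |v| = √310784 / √5376 ≈ 7.60.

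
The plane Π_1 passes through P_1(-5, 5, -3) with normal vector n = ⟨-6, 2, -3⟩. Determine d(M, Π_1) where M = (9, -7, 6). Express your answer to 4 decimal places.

19.2857

Π_1: n·r = n·P_1 gives -6x + 2y - 3z = 49.
n·M − d = (-6)·(9) + (2)·(-7) + (-3)·(6) − 49 = -135; |n| = √49.
Distance = |-135| / √49 = 135/√49 ≈ 19.2857.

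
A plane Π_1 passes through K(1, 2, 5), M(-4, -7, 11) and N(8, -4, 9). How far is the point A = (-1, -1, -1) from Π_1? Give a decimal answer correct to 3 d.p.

KM = (-5, -9, 6), KN = (7, -6, 4); a normal to Π_1 is KM × KN = (0, 62, 93).
Using K: Π_1 has equation 62y + 93z = 589.
n·A − d = (0)·(-1) + (62)·(-1) + (93)·(-1) − 589 = -744; |n| = √12493.
Distance = |-744| / √12493 = 744/√12493 ≈ 6.656.

6.656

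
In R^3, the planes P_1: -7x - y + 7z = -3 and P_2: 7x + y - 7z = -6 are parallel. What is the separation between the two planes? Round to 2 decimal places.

0.90

Rescale P_2 by 1/(-1): -7x - y + 7z = 6. Then distance = |-3 − 6| / √99 ≈ 0.90.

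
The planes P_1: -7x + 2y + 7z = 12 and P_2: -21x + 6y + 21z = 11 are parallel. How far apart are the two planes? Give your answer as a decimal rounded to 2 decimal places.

0.83

Rescale P_2 by 1/3: -7x + 2y + 7z = 11/3. Then distance = |12 − (11/3)| / √102 ≈ 0.83.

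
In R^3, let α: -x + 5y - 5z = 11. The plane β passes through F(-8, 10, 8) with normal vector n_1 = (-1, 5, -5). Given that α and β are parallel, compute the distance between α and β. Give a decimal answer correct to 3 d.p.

0.980

β: n_1·r = n_1·F gives -x + 5y - 5z = 18.
Same normal n = (-1, 5, -5) with |n| = √51; distance = |11 − 18| / |n| = 7/√51 ≈ 0.980.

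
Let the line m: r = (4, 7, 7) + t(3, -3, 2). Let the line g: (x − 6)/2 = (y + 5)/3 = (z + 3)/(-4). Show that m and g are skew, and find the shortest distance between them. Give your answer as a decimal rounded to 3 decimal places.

g has direction (2, 3, -4) through (6, -5, -3).
Common perpendicular direction n = (3, -3, 2) × (2, 3, -4) = (6, 16, 15).
With w = (6, -5, -3) − (4, 7, 7) = (2, -12, -10), w · n = -330.
Since n ≠ 0 the lines are not parallel, and w · n = -330 ≠ 0 so they do not intersect; hence they are skew.
Distance = |w · n| / |n| = |-330| / √517 ≈ 14.513.

14.513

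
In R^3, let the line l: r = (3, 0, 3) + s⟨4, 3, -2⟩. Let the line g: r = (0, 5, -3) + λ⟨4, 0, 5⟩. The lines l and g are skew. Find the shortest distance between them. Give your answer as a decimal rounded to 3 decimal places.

3.328

Common perpendicular direction n = (4, 3, -2) × (4, 0, 5) = (15, -28, -12).
With w = (0, 5, -3) − (3, 0, 3) = (-3, 5, -6), w · n = -113.
Distance = |w · n| / |n| = |-113| / √1153 ≈ 3.328.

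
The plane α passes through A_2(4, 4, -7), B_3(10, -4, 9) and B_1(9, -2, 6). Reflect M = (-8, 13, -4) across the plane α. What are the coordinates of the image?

A_2B_3 = (6, -8, 16), A_2B_1 = (5, -6, 13); a normal to α is A_2B_3 × A_2B_1 = (-8, 2, 4).
Using A_2: α has equation -8x + 2y + 4z = -52.
λ = (n·M − d)/|n|² = (74 − (-52))/84 = 3/2.
Reflection = M − 2λn = (-8, 13, -4) − 3·(-8, 2, 4) = (16, 7, -16).

(16, 7, -16)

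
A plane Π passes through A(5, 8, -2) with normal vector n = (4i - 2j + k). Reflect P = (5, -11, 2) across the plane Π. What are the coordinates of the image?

Π: n·r = n·A gives 4x - 2y + z = 2.
λ = (n·P − d)/|n|² = (44 − 2)/21 = 2.
Reflection = P − 2λn = (5, -11, 2) − 4·(4, -2, 1) = (-11, -3, -2).

(-11, -3, -2)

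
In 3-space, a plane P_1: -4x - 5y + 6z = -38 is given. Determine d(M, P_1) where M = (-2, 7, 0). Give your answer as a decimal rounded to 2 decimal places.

n·M − d = (-4)·(-2) + (-5)·(7) + (6)·(0) − (-38) = 11; |n| = √77.
Distance = |11| / √77 = 11/√77 ≈ 1.25.

1.25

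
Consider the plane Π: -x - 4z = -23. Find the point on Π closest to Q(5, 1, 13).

(3, 1, 5)

Foot = Q − λn with λ = (n·Q − d)/|n|² = (-57 − (-23))/17 = -2.
Foot = (5, 1, 13) − (-2)·(-1, 0, -4) = (3, 1, 5).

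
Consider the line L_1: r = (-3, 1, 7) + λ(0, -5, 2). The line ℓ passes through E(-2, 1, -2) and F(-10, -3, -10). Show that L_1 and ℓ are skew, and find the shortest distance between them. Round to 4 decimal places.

A direction vector for ℓ is F − E = (-8, -4, -8).
Common perpendicular direction n = (0, -5, 2) × (-8, -4, -8) = (48, -16, -40).
With w = (-2, 1, -2) − (-3, 1, 7) = (1, 0, -9), w · n = 408.
Since n ≠ 0 the lines are not parallel, and w · n = 408 ≠ 0 so they do not intersect; hence they are skew.
Distance = |w · n| / |n| = |408| / √4160 ≈ 6.3258.

6.3258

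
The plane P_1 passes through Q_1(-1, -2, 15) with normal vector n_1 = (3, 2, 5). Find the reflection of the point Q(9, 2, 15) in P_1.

P_1: n_1·r = n_1·Q_1 gives 3x + 2y + 5z = 68.
λ = (n·Q − d)/|n|² = (106 − 68)/38 = 1.
Reflection = Q − 2λn = (9, 2, 15) − 2·(3, 2, 5) = (3, -2, 5).

(3, -2, 5)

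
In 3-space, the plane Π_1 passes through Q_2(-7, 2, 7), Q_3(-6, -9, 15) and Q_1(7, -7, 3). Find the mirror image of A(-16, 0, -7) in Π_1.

Q_2Q_3 = (1, -11, 8), Q_2Q_1 = (14, -9, -4); a normal to Π_1 is Q_2Q_3 × Q_2Q_1 = (116, 116, 145).
Using Q_2: Π_1 has equation 116x + 116y + 145z = 435.
λ = (n·A − d)/|n|² = (-2871 − 435)/47937 = -2/29.
Reflection = A − 2λn = (-16, 0, -7) − (-4/29)·(116, 116, 145) = (0, 16, 13).

(0, 16, 13)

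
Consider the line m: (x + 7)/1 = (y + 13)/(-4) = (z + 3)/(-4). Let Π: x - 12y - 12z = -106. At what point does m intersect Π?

(-10, -1, 9)

m has direction (1, -4, -4) through (-7, -13, -3).
Substitute r = (-7, -13, -3) + t(1, -4, -4) into the plane: 185 + 97t = -106, so t = -3.
Intersection: (-7, -13, -3) + (-3)·(1, -4, -4) = (-10, -1, 9).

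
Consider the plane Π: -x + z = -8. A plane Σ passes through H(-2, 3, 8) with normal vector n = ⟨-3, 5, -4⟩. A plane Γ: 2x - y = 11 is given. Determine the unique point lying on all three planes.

Σ: n·r = n·H gives -3x + 5y - 4z = -11.
Solving the 3×3 linear system -x + z = -8, -3x + 5y - 4z = -11, 2x - y = 11 (e.g. by elimination or Cramer's rule, determinant = -3) gives (4, -3, -4).

(4, -3, -4)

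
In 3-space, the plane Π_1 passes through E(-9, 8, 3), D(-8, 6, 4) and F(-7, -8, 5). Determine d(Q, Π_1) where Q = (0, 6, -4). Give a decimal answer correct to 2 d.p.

11.31

ED = (1, -2, 1), EF = (2, -16, 2); a normal to Π_1 is ED × EF = (12, 0, -12).
Using E: Π_1 has equation 12x - 12z = -144.
n·Q − d = (12)·(0) + (0)·(6) + (-12)·(-4) − (-144) = 192; |n| = √288.
Distance = |192| / √288 = 192/√288 ≈ 11.31.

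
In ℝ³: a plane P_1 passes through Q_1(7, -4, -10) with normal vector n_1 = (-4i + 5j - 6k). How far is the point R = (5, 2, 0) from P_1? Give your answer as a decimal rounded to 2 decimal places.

P_1: n_1·r = n_1·Q_1 gives -4x + 5y - 6z = 12.
n·R − d = (-4)·(5) + (5)·(2) + (-6)·(0) − 12 = -22; |n| = √77.
Distance = |-22| / √77 = 22/√77 ≈ 2.51.

2.51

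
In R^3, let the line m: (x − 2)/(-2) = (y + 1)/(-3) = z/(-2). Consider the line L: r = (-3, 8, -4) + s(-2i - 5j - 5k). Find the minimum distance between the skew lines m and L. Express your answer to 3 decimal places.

m has direction (-2, -3, -2) through (2, -1, 0).
Common perpendicular direction n = (-2, -3, -2) × (-2, -5, -5) = (5, -6, 4).
With w = (-3, 8, -4) − (2, -1, 0) = (-5, 9, -4), w · n = -95.
Distance = |w · n| / |n| = |-95| / √77 ≈ 10.826.

10.826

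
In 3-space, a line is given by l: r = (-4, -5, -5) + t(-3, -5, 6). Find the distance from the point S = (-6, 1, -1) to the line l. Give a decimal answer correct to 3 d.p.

Taking (-4, -5, -5) on l with direction v = (-3, -5, 6): w = S − (-4, -5, -5) = (-2, 6, 4), and w × v = (56, 0, 28).
Distance = |w × v| / |v| = √3920 / √70 ≈ 7.483.

7.483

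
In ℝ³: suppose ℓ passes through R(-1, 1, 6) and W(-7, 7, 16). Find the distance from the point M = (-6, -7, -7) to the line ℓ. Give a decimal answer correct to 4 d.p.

A direction vector for ℓ is W − R = (-6, 6, 10).
Taking (-1, 1, 6) on ℓ with direction v = (-6, 6, 10): w = M − (-1, 1, 6) = (-5, -8, -13), and w × v = (-2, 128, -78).
Distance = |w × v| / |v| = √22472 / √172 ≈ 11.4303.

11.4303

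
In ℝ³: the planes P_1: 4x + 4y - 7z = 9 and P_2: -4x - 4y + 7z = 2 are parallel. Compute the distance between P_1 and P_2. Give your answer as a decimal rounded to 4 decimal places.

1.2222

Rescale P_2 by 1/(-1): 4x + 4y - 7z = -2. Then distance = |9 − (-2)| / √81 ≈ 1.2222.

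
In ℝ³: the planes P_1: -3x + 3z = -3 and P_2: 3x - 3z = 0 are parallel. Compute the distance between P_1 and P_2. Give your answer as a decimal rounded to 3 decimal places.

Rescale P_2 by 1/(-1): -3x + 3z = 0. Then distance = |-3 − 0| / √18 ≈ 0.707.

0.707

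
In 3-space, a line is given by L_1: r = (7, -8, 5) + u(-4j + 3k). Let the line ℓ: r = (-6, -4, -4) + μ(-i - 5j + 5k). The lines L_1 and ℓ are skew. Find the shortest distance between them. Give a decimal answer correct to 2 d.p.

Common perpendicular direction n = (0, -4, 3) × (-1, -5, 5) = (-5, -3, -4).
With w = (-6, -4, -4) − (7, -8, 5) = (-13, 4, -9), w · n = 89.
Distance = |w · n| / |n| = |89| / √50 ≈ 12.59.

12.59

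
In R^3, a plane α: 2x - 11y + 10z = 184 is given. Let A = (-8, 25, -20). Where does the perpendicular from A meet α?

(-2, -8, 10)

Foot = A − λn with λ = (n·A − d)/|n|² = (-491 − 184)/225 = -3.
Foot = (-8, 25, -20) − (-3)·(2, -11, 10) = (-2, -8, 10).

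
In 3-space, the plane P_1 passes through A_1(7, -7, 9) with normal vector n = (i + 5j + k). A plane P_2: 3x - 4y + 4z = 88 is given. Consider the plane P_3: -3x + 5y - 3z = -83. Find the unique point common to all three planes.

(4, -7, 12)

P_1: n·r = n·A_1 gives x + 5y + z = -19.
Solving the 3×3 linear system x + 5y + z = -19, 3x - 4y + 4z = 88, -3x + 5y - 3z = -83 (e.g. by elimination or Cramer's rule, determinant = -20) gives (4, -7, 12).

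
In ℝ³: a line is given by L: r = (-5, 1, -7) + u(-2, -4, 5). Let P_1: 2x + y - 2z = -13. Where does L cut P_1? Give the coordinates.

Substitute r = (-5, 1, -7) + t(-2, -4, 5) into the plane: 5 + (-18)t = -13, so t = 1.
Intersection: (-5, 1, -7) + 1·(-2, -4, 5) = (-7, -3, -2).

(-7, -3, -2)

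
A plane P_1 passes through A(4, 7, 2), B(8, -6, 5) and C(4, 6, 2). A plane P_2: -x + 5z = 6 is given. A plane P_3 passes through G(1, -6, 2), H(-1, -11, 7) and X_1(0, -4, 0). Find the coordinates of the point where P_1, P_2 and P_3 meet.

AB = (4, -13, 3), AC = (0, -1, 0); a normal to P_1 is AB × AC = (3, 0, -4).
Using A: P_1 has equation 3x - 4z = 4.
GH = (-2, -5, 5), GX_1 = (-1, 2, -2); a normal to P_3 is GH × GX_1 = (0, -9, -9).
Using G: P_3 has equation -9y - 9z = 36.
Solving the 3×3 linear system 3x - 4z = 4, -x + 5z = 6, -9y - 9z = 36 (e.g. by elimination or Cramer's rule, determinant = 99) gives (4, -6, 2).

(4, -6, 2)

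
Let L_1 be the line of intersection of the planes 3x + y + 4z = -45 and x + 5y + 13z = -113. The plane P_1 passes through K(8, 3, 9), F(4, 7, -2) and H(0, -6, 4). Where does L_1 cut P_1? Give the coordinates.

(-4, -1, -8)

Direction of L_1: (3, 1, 4) × (1, 5, 13) = (-7, -35, 14).
A point on L_1: solving the two plane equations with x = -3 gives (-3, 4, -10).
KF = (-4, 4, -11), KH = (-8, -9, -5); a normal to P_1 is KF × KH = (-119, 68, 68).
Using K: P_1 has equation -119x + 68y + 68z = -136.
Substitute r = (-3, 4, -10) + t(-7, -35, 14) into the plane: -51 + (-595)t = -136, so t = 1/7.
Intersection: (-3, 4, -10) + (1/7)·(-7, -35, 14) = (-4, -1, -8).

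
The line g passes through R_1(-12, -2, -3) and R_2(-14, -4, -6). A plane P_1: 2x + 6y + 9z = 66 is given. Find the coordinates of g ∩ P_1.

(-6, 4, 6)

A direction vector for g is R_2 − R_1 = (-2, -2, -3).
Substitute r = (-12, -2, -3) + t(-2, -2, -3) into the plane: -63 + (-43)t = 66, so t = -3.
Intersection: (-12, -2, -3) + (-3)·(-2, -2, -3) = (-6, 4, 6).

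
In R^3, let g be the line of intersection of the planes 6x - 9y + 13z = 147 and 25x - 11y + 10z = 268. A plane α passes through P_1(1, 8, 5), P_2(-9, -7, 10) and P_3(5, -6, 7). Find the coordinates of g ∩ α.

(7, -3, 6)

Direction of g: (6, -9, 13) × (25, -11, 10) = (53, 265, 159).
A point on g: solving the two plane equations with x = 11 gives (11, 17, 18).
P_1P_2 = (-10, -15, 5), P_1P_3 = (4, -14, 2); a normal to α is P_1P_2 × P_1P_3 = (40, 40, 200).
Using P_1: α has equation 40x + 40y + 200z = 1360.
Substitute r = (11, 17, 18) + t(53, 265, 159) into the plane: 4720 + 44520t = 1360, so t = -4/53.
Intersection: (11, 17, 18) + (-4/53)·(53, 265, 159) = (7, -3, 6).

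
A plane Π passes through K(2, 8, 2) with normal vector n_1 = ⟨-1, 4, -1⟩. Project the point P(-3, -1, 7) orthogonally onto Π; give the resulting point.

Π: n_1·r = n_1·K gives -x + 4y - z = 28.
Foot = P − λn with λ = (n·P − d)/|n|² = (-8 − 28)/18 = -2.
Foot = (-3, -1, 7) − (-2)·(-1, 4, -1) = (-5, 7, 5).

(-5, 7, 5)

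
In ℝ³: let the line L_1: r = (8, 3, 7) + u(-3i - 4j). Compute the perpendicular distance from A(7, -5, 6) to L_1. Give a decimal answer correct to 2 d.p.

4.12

Taking (8, 3, 7) on L_1 with direction v = (-3, -4, 0): w = A − (8, 3, 7) = (-1, -8, -1), and w × v = (-4, 3, -20).
Distance = |w × v| / |v| = √425 / √25 ≈ 4.12.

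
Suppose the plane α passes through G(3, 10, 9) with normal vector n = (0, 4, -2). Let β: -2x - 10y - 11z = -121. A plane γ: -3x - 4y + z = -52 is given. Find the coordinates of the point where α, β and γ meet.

α: n·r = n·G gives 4y - 2z = 22.
Solving the 3×3 linear system 4y - 2z = 22, -2x - 10y - 11z = -121, -3x - 4y + z = -52 (e.g. by elimination or Cramer's rule, determinant = 184) gives (9, 7, 3).

(9, 7, 3)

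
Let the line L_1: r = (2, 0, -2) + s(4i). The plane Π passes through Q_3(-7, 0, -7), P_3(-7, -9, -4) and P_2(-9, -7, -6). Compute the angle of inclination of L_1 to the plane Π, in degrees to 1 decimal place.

Q_3P_3 = (0, -9, 3), Q_3P_2 = (-2, -7, 1); a normal to Π is Q_3P_3 × Q_3P_2 = (12, -6, -18).
Using Q_3: Π has equation 12x - 6y - 18z = 42.
sin θ = |n·v| / (|n||v|) = |48| / (√504 · √16) = 0.53452.
θ ≈ 32.3°.

32.3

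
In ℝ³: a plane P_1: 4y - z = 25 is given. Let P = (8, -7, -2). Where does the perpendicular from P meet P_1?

Foot = P − λn with λ = (n·P − d)/|n|² = (-26 − 25)/17 = -3.
Foot = (8, -7, -2) − (-3)·(0, 4, -1) = (8, 5, -5).

(8, 5, -5)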